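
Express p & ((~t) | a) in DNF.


Step 1: Distribute ∧ over ∨: p ∧ ((¬t) ∨ a) = (p ∧ (¬t)) ∨ (p ∧ a).

(p & (~t)) | (p & a)


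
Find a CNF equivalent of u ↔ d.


Step 1: Rewrite u ↔ d as (u → d) ∧ (d → u).
Step 2: Rewrite each implication as a disjunction.

((¬u) ∨ d) ∧ ((¬d) ∨ u)


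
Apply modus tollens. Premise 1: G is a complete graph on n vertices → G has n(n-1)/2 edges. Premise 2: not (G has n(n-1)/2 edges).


Modus tollens: from (P → Q) and ¬Q, infer ¬P.
Q = 'G has n(n-1)/2 edges' is denied; since P → Q, P must also fail.

Not (G is a complete graph on n vertices).


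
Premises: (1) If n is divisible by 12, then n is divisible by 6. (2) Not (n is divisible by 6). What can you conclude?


Modus tollens: from (P → Q) and ¬Q, infer ¬P.
Q = 'n is divisible by 6' is denied; since P → Q, P must also fail.

Not (n is divisible by 12).


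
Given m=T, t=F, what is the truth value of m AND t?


Conjunction is true only when both operands are true.
Substitute: m=T, t=F.
T AND F evaluates to F.

F


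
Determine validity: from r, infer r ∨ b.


This matches the form of disjunction introduction: the conclusion follows in every model of the premises.

Valid.


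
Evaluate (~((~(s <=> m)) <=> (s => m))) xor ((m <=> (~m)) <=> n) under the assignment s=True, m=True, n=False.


Substitute s=True, m=True, n=False:
s <=> m = True <=> True = True
~(s <=> m) = False
s => m = True => True = True
(~(s <=> m)) <=> (s => m) = False <=> True = False
~((~(s <=> m)) <=> (s => m)) = True
~m = False
m <=> (~m) = True <=> False = False
(m <=> (~m)) <=> n = False <=> False = True
(~((~(s <=> m)) <=> (s => m))) xor ((m <=> (~m)) <=> n) = True xor True = False

False


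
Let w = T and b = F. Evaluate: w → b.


Implication is false only when antecedent is true and consequent is false.
Substitute: w=T, b=F.
T → F evaluates to F.

F


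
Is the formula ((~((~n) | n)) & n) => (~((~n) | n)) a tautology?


Build the truth table over {n}:
n | φ
-----
False | True
True | True
Every row evaluates to true.

Yes, it is a tautology.


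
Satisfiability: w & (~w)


Check all 2 assignments over {w}:
w | φ
-----
False | False
True | False
No assignment makes the formula true.

Unsatisfiable.


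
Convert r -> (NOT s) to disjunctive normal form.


Step 1: Rewrite r → (¬s) as ¬r ∨ (¬s).

(NOT r) OR (NOT s)


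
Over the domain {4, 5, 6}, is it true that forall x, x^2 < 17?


Evaluate the predicate on each element: 4:True, 5:False, 6:False.
Counterexample x = 5 fails the predicate.

False


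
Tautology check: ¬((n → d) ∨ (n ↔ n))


Build the truth table over {d, n}:
d | n | φ
---------
F | F | F
T | F | F
F | T | F
T | T | F
Counterexample at row 1: with d=F, n=F, the formula is F.

No, it is not a tautology.


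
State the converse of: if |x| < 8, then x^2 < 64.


The converse of (P → Q) is (Q → P). It is not in general equivalent to the original.
Here P = '|x| < 8' and Q = 'x^2 < 64'.

If x^2 < 64, then |x| < 8.


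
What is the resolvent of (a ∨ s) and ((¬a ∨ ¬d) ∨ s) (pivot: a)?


The clauses contain complementary literals a and ¬a.
Resolution eliminates this pair and disjoins the remaining literals (merging duplicates).

(s ∨ ¬d)


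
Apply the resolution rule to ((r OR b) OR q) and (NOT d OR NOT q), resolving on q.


The clauses contain complementary literals q and NOTq.
Resolution eliminates this pair and disjoins the remaining literals (merging duplicates).

((b OR r) OR NOT d)


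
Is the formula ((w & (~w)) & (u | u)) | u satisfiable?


Search for a satisfying assignment over {u, w}.
Try u=True, w=False: the formula evaluates to True.
A satisfying assignment exists.

Satisfiable.


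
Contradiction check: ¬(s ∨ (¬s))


Truth table over {s}:
s | φ
-----
F | F
T | F
Every row is false.

Yes, it is a contradiction.


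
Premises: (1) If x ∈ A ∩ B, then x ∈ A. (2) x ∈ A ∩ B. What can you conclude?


Modus ponens: from (P → Q) and P, infer Q.
P = 'x ∈ A ∩ B' is asserted, and P → Q holds, so Q follows.

x ∈ A.


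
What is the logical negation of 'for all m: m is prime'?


¬(for all x: φ) = there exists x: ¬φ, and ¬(there exists x: φ) = for all x: ¬φ.
Apply to the universal statement.

there exists m: NOT(m is prime)


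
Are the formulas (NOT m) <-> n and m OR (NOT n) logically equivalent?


Compare truth tables:
m | n | φ | ψ
-------------
F | F | F | T
T | F | T | T
F | T | T | F
T | T | F | T
They differ at row 1 (m=F, n=F): φ=F but ψ=T.

No, they are not logically equivalent.


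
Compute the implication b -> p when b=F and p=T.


Implication is false only when antecedent is true and consequent is false.
Substitute: b=F, p=T.
F -> T evaluates to T.

T


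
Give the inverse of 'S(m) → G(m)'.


The inverse of (P → Q) is (¬P → ¬Q). It is equivalent to the converse, not to the original.
Here P = 'S(m)' and Q = 'G(m)'.

If not (S(m)), then not (G(m)).


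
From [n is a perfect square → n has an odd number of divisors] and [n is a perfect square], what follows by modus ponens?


Modus ponens: from (P → Q) and P, infer Q.
P = 'n is a perfect square' is asserted, and P → Q holds, so Q follows.

n has an odd number of divisors.


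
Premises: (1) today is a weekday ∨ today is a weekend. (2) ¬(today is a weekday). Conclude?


Disjunctive syllogism: from (P ∨ Q) and ¬P, infer Q.
One disjunct, 'today is a weekday', is ruled out; the other must hold.

today is a weekend


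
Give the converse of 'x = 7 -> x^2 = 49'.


The converse of (P → Q) is (Q → P). It is not in general equivalent to the original.
Here P = 'x = 7' and Q = 'x^2 = 49'.

If x^2 = 49, then x = 7.


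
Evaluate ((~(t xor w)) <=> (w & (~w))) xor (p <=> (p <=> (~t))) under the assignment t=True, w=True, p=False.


Substitute t=True, w=True, p=False:
t xor w = True xor True = False
~(t xor w) = True
~w = False
w & (~w) = True & False = False
(~(t xor w)) <=> (w & (~w)) = True <=> False = False
~t = False
p <=> (~t) = False <=> False = True
p <=> (p <=> (~t)) = False <=> True = False
((~(t xor w)) <=> (w & (~w))) xor (p <=> (p <=> (~t))) = False xor False = False

False


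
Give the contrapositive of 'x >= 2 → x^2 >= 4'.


The contrapositive of (P → Q) is (¬Q → ¬P); it is logically equivalent to the original.
Here P = 'x >= 2' and Q = 'x^2 >= 4'.

If not (x^2 >= 4), then not (x >= 2).


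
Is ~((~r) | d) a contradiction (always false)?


Truth table over {d, r}:
d | r | φ
---------
False | False | False
True | False | False
False | True | True
True | True | False
Satisfying assignment at row 3: d=False, r=True gives True.

No, it is not a contradiction.


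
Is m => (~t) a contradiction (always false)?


Truth table over {m, t}:
m | t | φ
---------
False | False | True
True | False | True
False | True | True
True | True | False
Satisfying assignment at row 1: m=False, t=False gives True.

No, it is not a contradiction.


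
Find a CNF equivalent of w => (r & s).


Step 1: Rewrite w → (r ∧ s) as ¬w ∨ (r ∧ s).
Step 2: Distribute ∨ over ∧.

((~w) | r) & ((~w) | s)


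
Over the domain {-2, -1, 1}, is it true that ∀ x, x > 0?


Evaluate the predicate on each element: -2:F, -1:F, 1:T.
Counterexample x = -2 fails the predicate.

F


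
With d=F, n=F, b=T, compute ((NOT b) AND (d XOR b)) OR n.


Substitute d=F, n=F, b=T:
NOT b = F
d XOR b = F XOR T = T
(NOT b) AND (d XOR b) = F AND T = F
((NOT b) AND (d XOR b)) OR n = F OR F = F

F


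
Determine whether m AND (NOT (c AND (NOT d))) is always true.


Build the truth table over {c, d, m}:
c | d | m | φ
-------------
F | F | F | F
T | F | F | F
F | T | F | F
T | T | F | F
F | F | T | T
T | F | T | F
F | T | T | T
T | T | T | T
Counterexample at row 1: with c=F, d=F, m=F, the formula is F.

No, it is not a tautology.


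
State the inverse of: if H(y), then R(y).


The inverse of (P → Q) is (¬P → ¬Q). It is equivalent to the converse, not to the original.
Here P = 'H(y)' and Q = 'R(y)'.

If not (H(y)), then not (R(y)).


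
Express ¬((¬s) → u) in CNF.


Step 1: Rewrite (¬s) → u as ¬(¬s) ∨ u.
Step 2: Negate: ¬(¬(¬s) ∨ u) = (¬s) ∧ ¬u (De Morgan + double negation).

(¬s) ∧ (¬u)


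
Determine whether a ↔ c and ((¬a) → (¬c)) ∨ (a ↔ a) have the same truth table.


Compare truth tables:
a | c | φ | ψ
-------------
F | F | T | T
T | F | F | T
F | T | F | T
T | T | T | T
They differ at row 2 (a=T, c=F): φ=F but ψ=T.

No, they are not logically equivalent.


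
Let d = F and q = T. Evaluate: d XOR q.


Exclusive or is true when exactly one operand is true.
Substitute: d=F, q=T.
F XOR T evaluates to T.

T


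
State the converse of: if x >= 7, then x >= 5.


The converse of (P → Q) is (Q → P). It is not in general equivalent to the original.
Here P = 'x >= 7' and Q = 'x >= 5'.

If x >= 5, then x >= 7.


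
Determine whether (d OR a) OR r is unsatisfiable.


Truth table over {a, d, r}:
a | d | r | φ
-------------
F | F | F | F
T | F | F | T
F | T | F | T
T | T | F | T
F | F | T | T
T | F | T | T
F | T | T | T
T | T | T | T
Satisfying assignment at row 2: a=T, d=F, r=F gives T.

No, it is not a contradiction.


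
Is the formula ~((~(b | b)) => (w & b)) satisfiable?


Search for a satisfying assignment over {b, w}.
Try b=False, w=False: the formula evaluates to True.
A satisfying assignment exists.

Satisfiable.


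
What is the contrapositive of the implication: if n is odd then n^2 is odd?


The contrapositive of (P → Q) is (¬Q → ¬P); it is logically equivalent to the original.
Here P = 'n is odd' and Q = 'n^2 is odd'.

If not (n^2 is odd), then not (n is odd).


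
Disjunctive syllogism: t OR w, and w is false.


Disjunctive syllogism: from (P ∨ Q) and ¬P, infer Q.
One disjunct, 'w', is ruled out; the other must hold.

t


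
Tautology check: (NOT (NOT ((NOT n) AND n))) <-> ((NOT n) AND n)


Build the truth table over {n}:
n | φ
-----
F | T
T | T
Every row evaluates to true.

Yes, it is a tautology.


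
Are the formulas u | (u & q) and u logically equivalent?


Compare truth tables:
q | u | φ | ψ
-------------
False | False | False | False
True | False | False | False
False | True | True | True
True | True | True | True
The columns φ and ψ agree on every row.

Yes, they are logically equivalent.


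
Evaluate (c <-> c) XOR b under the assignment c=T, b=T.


Substitute c=T, b=T:
c <-> c = T <-> T = T
(c <-> c) XOR b = T XOR T = F

F


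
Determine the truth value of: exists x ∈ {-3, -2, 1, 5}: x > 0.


Evaluate the predicate on each element: -3:False, -2:False, 1:True, 5:True.
Witness x = 1 satisfies the predicate.

True


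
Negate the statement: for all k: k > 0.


¬(for all x: φ) = there exists x: ¬φ, and ¬(there exists x: φ) = for all x: ¬φ.
Apply to the universal statement.

there exists k: NOT(k > 0)


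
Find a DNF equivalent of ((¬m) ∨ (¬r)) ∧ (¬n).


Step 1: Distribute ∧ over ∨: ((¬m) ∨ (¬r)) ∧ (¬n) = ((¬m) ∧ (¬n)) ∨ ((¬r) ∧ (¬n)).

((¬m) ∧ (¬n)) ∨ ((¬r) ∧ (¬n))


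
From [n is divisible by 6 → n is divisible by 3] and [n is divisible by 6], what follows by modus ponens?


Modus ponens: from (P → Q) and P, infer Q.
P = 'n is divisible by 6' is asserted, and P → Q holds, so Q follows.

n is divisible by 3.


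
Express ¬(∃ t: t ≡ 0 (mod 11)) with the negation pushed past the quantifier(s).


¬(∀ x: φ) = ∃ x: ¬φ, and ¬(∃ x: φ) = ∀ x: ¬φ.
Apply to the existential statement.

∀ t: ¬(t ≡ 0 (mod 11))


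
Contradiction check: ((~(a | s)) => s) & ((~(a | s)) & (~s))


Truth table over {a, s}:
a | s | φ
---------
False | False | False
True | False | False
False | True | False
True | True | False
Every row is false.

Yes, it is a contradiction.


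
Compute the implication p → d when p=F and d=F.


Implication is false only when antecedent is true and consequent is false.
Substitute: p=F, d=F.
F → F evaluates to T.

T


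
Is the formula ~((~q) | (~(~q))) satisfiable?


Check all 2 assignments over {q}:
q | φ
-----
False | False
True | False
No assignment makes the formula true.

Unsatisfiable.


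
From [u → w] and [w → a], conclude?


Hypothetical syllogism: from (P → Q) and (Q → R), infer (P → R).
Chain the two implications through the shared middle term 'w'.

u → a


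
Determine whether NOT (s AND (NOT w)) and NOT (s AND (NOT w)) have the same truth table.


Compare truth tables:
s | w | φ | ψ
-------------
F | F | T | T
T | F | F | F
F | T | T | T
T | T | T | T
The columns φ and ψ agree on every row.

Yes, they are logically equivalent.


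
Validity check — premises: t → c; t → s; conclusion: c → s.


This is (no valid rule). There exist truth assignments where the premises are all true but the conclusion is false.

Invalid.


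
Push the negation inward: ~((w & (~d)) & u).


De Morgan: the negation of a conjunction is the disjunction of the negations.
Distribute ~ across &, flipping it to |, and negate each literal.

((~w) | d) | (~u)


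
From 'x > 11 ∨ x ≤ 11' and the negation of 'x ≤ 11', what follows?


Disjunctive syllogism: from (P ∨ Q) and ¬P, infer Q.
One disjunct, 'x ≤ 11', is ruled out; the other must hold.

x > 11


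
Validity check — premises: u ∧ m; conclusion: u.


This matches the form of conjunction elimination: the conclusion follows in every model of the premises.

Valid.


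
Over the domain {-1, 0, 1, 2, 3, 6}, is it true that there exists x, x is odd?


Evaluate the predicate on each element: -1:T, 0:F, 1:T, 2:F, 3:T, 6:F.
Witness x = -1 satisfies the predicate.

T


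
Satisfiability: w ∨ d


Search for a satisfying assignment over {d, w}.
Try d=T, w=F: the formula evaluates to T.
A satisfying assignment exists.

Satisfiable.


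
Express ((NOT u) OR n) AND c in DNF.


Step 1: Distribute ∧ over ∨: ((¬u) ∨ n) ∧ c = ((¬u) ∧ c) ∨ (n ∧ c).

((NOT u) AND c) OR (n AND c)


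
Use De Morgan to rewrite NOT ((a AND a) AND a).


De Morgan: the negation of a conjunction is the disjunction of the negations.
Distribute NOT across AND, flipping it to OR, and negate each literal.

((NOT a) OR (NOT a)) OR (NOT a)


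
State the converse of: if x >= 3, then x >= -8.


The converse of (P → Q) is (Q → P). It is not in general equivalent to the original.
Here P = 'x >= 3' and Q = 'x >= -8'.

If x >= -8, then x >= 3.


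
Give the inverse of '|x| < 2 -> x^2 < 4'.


The inverse of (P → Q) is (¬P → ¬Q). It is equivalent to the converse, not to the original.
Here P = '|x| < 2' and Q = 'x^2 < 4'.

If not (|x| < 2), then not (x^2 < 4).


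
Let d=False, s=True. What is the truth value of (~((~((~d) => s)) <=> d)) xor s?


Substitute d=False, s=True:
~d = True
(~d) => s = True => True = True
~((~d) => s) = False
(~((~d) => s)) <=> d = False <=> False = True
~((~((~d) => s)) <=> d) = False
(~((~((~d) => s)) <=> d)) xor s = False xor True = True

True


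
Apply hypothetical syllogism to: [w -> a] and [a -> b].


Hypothetical syllogism: from (P → Q) and (Q → R), infer (P → R).
Chain the two implications through the shared middle term 'a'.

w -> b


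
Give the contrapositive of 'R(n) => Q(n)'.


The contrapositive of (P → Q) is (¬Q → ¬P); it is logically equivalent to the original.
Here P = 'R(n)' and Q = 'Q(n)'.

If not (Q(n)), then not (R(n)).


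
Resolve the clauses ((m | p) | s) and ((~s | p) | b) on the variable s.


The clauses contain complementary literals s and ~s.
Resolution eliminates this pair and disjoins the remaining literals (merging duplicates).

((m | p) | b)


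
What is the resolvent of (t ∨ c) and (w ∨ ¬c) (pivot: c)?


The clauses contain complementary literals c and ¬c.
Resolution eliminates this pair and disjoins the remaining literals (merging duplicates).

(t ∨ w)


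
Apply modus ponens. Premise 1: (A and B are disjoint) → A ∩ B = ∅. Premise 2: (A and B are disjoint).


Modus ponens: from (P → Q) and P, infer Q.
P = '(A and B are disjoint)' is asserted, and P → Q holds, so Q follows.

A ∩ B = ∅.


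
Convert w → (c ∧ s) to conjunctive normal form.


Step 1: Rewrite w → (c ∧ s) as ¬w ∨ (c ∧ s).
Step 2: Distribute ∨ over ∧.

((¬w) ∨ c) ∧ ((¬w) ∨ s)


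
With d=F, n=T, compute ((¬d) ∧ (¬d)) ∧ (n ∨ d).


Substitute d=F, n=T:
¬d = T
¬d = T
(¬d) ∧ (¬d) = T ∧ T = T
n ∨ d = T ∨ F = T
((¬d) ∧ (¬d)) ∧ (n ∨ d) = T ∧ T = T

T


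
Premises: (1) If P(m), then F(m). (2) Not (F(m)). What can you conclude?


Modus tollens: from (P → Q) and ¬Q, infer ¬P.
Q = 'F(m)' is denied; since P → Q, P must also fail.

Not (P(m)).


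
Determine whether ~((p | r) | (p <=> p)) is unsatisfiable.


Truth table over {p, r}:
p | r | φ
---------
False | False | False
True | False | False
False | True | False
True | True | False
Every row is false.

Yes, it is a contradiction.


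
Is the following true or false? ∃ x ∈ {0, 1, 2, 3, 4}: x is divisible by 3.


Evaluate the predicate on each element: 0:T, 1:F, 2:F, 3:T, 4:F.
Witness x = 0 satisfies the predicate.

T


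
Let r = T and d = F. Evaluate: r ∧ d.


Conjunction is true only when both operands are true.
Substitute: r=T, d=F.
T ∧ F evaluates to F.

F


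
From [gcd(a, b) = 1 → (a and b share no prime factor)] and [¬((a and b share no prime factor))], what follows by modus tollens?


Modus tollens: from (P → Q) and ¬Q, infer ¬P.
Q = '(a and b share no prime factor)' is denied; since P → Q, P must also fail.

Not (gcd(a, b) = 1).


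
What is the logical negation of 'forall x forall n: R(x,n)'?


Negation flips each quantifier (∀↔∃) and negates the inner predicate.
¬(forall x forall n: φ) = exists x exists n: ¬φ.

exists x exists n: ~(R(x,n))


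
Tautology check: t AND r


Build the truth table over {r, t}:
r | t | φ
---------
F | F | F
T | F | F
F | T | F
T | T | T
Counterexample at row 1: with r=F, t=F, the formula is F.

No, it is not a tautology.


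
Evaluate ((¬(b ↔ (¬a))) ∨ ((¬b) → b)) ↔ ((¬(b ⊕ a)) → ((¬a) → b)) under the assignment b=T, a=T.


Substitute b=T, a=T:
… (earlier sub-steps elided)
¬(b ↔ (¬a)) = T
¬b = F
(¬b) → b = F → T = T
(¬(b ↔ (¬a))) ∨ ((¬b) → b) = T ∨ T = T
b ⊕ a = T ⊕ T = F
¬(b ⊕ a) = T
¬a = F
(¬a) → b = F → T = T
(¬(b ⊕ a)) → ((¬a) → b) = T → T = T
((¬(b ↔ (¬a))) ∨ ((¬b) → b)) ↔ ((¬(b ⊕ a)) → ((¬a) → b)) = T ↔ T = T

T


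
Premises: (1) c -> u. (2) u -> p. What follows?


Hypothetical syllogism: from (P → Q) and (Q → R), infer (P → R).
Chain the two implications through the shared middle term 'u'.

c -> p


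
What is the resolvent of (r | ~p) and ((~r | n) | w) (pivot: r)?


The clauses contain complementary literals r and ~r.
Resolution eliminates this pair and disjoins the remaining literals (merging duplicates).

((~p | n) | w)


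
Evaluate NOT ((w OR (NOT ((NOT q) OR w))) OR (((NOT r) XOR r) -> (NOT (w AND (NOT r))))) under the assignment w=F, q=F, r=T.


Substitute w=F, q=F, r=T:
… (earlier sub-steps elided)
NOT ((NOT q) OR w) = F
w OR (NOT ((NOT q) OR w)) = F OR F = F
NOT r = F
(NOT r) XOR r = F XOR T = T
NOT r = F
w AND (NOT r) = F AND F = F
NOT (w AND (NOT r)) = T
((NOT r) XOR r) -> (NOT (w AND (NOT r))) = T -> T = T
(w OR (NOT ((NOT q) OR w))) OR (((NOT r) XOR r) -> (NOT (w AND (NOT r)))) = F OR T = T
NOT ((w OR (NOT ((NOT q) OR w))) OR (((NOT r) XOR r) -> (NOT (w AND (NOT r))))) = F

F


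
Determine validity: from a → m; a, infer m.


This matches the form of modus ponens: the conclusion follows in every model of the premises.

Valid.


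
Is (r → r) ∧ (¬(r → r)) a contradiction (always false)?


Truth table over {r}:
r | φ
-----
F | F
T | F
Every row is false.

Yes, it is a contradiction.


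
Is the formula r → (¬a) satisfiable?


Search for a satisfying assignment over {a, r}.
Try a=F, r=F: the formula evaluates to T.
A satisfying assignment exists.

Satisfiable.


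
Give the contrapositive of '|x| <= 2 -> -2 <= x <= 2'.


The contrapositive of (P → Q) is (¬Q → ¬P); it is logically equivalent to the original.
Here P = '|x| <= 2' and Q = '-2 <= x <= 2'.

If not (-2 <= x <= 2), then not (|x| <= 2).


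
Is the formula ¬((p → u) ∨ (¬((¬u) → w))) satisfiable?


Search for a satisfying assignment over {p, u, w}.
Try p=T, u=F, w=T: the formula evaluates to T.
A satisfying assignment exists.

Satisfiable.


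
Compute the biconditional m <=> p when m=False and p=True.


Biconditional is true when both operands have the same truth value.
Substitute: m=False, p=True.
False <=> True evaluates to False.

False


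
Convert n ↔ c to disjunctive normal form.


Step 1: n ↔ c is true exactly when both agree: (n ∧ c) ∨ (¬n ∧ ¬c).

(n ∧ c) ∨ ((¬n) ∧ (¬c))


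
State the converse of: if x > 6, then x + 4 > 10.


The converse of (P → Q) is (Q → P). It is not in general equivalent to the original.
Here P = 'x > 6' and Q = 'x + 4 > 10'.

If x + 4 > 10, then x > 6.


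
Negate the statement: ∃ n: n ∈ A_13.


¬(∀ x: φ) = ∃ x: ¬φ, and ¬(∃ x: φ) = ∀ x: ¬φ.
Apply to the existential statement.

∀ n: ¬(n ∈ A_13)


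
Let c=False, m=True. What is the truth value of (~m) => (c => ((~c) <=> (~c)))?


Substitute c=False, m=True:
~m = False
~c = True
~c = True
(~c) <=> (~c) = True <=> True = True
c => ((~c) <=> (~c)) = False => True = True
(~m) => (c => ((~c) <=> (~c))) = False => True = True

True


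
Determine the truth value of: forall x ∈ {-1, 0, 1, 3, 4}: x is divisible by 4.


Evaluate the predicate on each element: -1:False, 0:True, 1:False, 3:False, 4:True.
Counterexample x = -1 fails the predicate.

False


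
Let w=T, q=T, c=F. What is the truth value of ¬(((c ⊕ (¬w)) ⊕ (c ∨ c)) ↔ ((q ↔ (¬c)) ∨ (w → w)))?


Substitute w=T, q=T, c=F:
¬w = F
c ⊕ (¬w) = F ⊕ F = F
c ∨ c = F ∨ F = F
(c ⊕ (¬w)) ⊕ (c ∨ c) = F ⊕ F = F
¬c = T
q ↔ (¬c) = T ↔ T = T
w → w = T → T = T
(q ↔ (¬c)) ∨ (w → w) = T ∨ T = T
((c ⊕ (¬w)) ⊕ (c ∨ c)) ↔ ((q ↔ (¬c)) ∨ (w → w)) = F ↔ T = F
¬(((c ⊕ (¬w)) ⊕ (c ∨ c)) ↔ ((q ↔ (¬c)) ∨ (w → w))) = T

T


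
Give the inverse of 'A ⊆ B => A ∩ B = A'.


The inverse of (P → Q) is (¬P → ¬Q). It is equivalent to the converse, not to the original.
Here P = 'A ⊆ B' and Q = 'A ∩ B = A'.

If not (A ⊆ B), then not (A ∩ B = A).


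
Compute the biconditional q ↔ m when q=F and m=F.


Biconditional is true when both operands have the same truth value.
Substitute: q=F, m=F.
F ↔ F evaluates to T.

T


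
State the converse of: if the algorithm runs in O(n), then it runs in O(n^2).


The converse of (P → Q) is (Q → P). It is not in general equivalent to the original.
Here P = 'the algorithm runs in O(n)' and Q = 'it runs in O(n^2)'.

If it runs in O(n^2), then the algorithm runs in O(n).


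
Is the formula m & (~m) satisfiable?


Check all 2 assignments over {m}:
m | φ
-----
False | False
True | False
No assignment makes the formula true.

Unsatisfiable.


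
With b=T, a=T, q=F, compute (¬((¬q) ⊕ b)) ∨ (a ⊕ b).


Substitute b=T, a=T, q=F:
¬q = T
(¬q) ⊕ b = T ⊕ T = F
¬((¬q) ⊕ b) = T
a ⊕ b = T ⊕ T = F
(¬((¬q) ⊕ b)) ∨ (a ⊕ b) = T ∨ F = T

T


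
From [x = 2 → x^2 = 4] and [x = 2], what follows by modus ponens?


Modus ponens: from (P → Q) and P, infer Q.
P = 'x = 2' is asserted, and P → Q holds, so Q follows.

x^2 = 4.


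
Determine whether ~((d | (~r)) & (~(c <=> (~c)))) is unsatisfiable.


Truth table over {c, d, r}:
c | d | r | φ
-------------
False | False | False | False
True | False | False | False
False | True | False | False
True | True | False | False
False | False | True | True
True | False | True | True
False | True | True | False
True | True | True | False
Satisfying assignment at row 5: c=False, d=False, r=True gives True.

No, it is not a contradiction.


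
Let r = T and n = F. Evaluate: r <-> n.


Biconditional is true when both operands have the same truth value.
Substitute: r=T, n=F.
T <-> F evaluates to F.

F


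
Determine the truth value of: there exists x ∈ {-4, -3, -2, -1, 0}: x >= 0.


Evaluate the predicate on each element: -4:F, -3:F, -2:F, -1:F, 0:T.
Witness x = 0 satisfies the predicate.

T


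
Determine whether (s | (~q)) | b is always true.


Build the truth table over {b, q, s}:
b | q | s | φ
-------------
False | False | False | True
True | False | False | True
False | True | False | False
True | True | False | True
False | False | True | True
True | False | True | True
False | True | True | True
True | True | True | True
Counterexample at row 3: with b=False, q=True, s=False, the formula is False.

No, it is not a tautology.


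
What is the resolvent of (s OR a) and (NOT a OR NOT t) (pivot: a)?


The clauses contain complementary literals a and NOTa.
Resolution eliminates this pair and disjoins the remaining literals (merging duplicates).

(s OR NOT t)


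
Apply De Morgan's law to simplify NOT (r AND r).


De Morgan: the negation of a conjunction is the disjunction of the negations.
Distribute NOT across AND, flipping it to OR, and negate each literal.

(NOT r) OR (NOT r)


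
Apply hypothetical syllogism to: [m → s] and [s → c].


Hypothetical syllogism: from (P → Q) and (Q → R), infer (P → R).
Chain the two implications through the shared middle term 's'.

m → c


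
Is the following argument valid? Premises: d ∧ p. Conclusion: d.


This matches the form of conjunction elimination: the conclusion follows in every model of the premises.

Valid.


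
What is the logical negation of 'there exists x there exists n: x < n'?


Negation flips each quantifier (∀↔∃) and negates the inner predicate.
¬(there exists x there exists n: φ) = for all x for all n: ¬φ.

for all x for all n: NOT(x < n)


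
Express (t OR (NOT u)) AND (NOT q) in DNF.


Step 1: Distribute ∧ over ∨: (t ∨ (¬u)) ∧ (¬q) = (t ∧ (¬q)) ∨ ((¬u) ∧ (¬q)).

(t AND (NOT q)) OR ((NOT u) AND (NOT q))


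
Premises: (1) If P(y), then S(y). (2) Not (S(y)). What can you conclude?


Modus tollens: from (P → Q) and ¬Q, infer ¬P.
Q = 'S(y)' is denied; since P → Q, P must also fail.

Not (P(y)).


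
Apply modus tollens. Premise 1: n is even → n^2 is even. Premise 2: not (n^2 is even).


Modus tollens: from (P → Q) and ¬Q, infer ¬P.
Q = 'n^2 is even' is denied; since P → Q, P must also fail.

Not (n is even).


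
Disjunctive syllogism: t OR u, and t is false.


Disjunctive syllogism: from (P ∨ Q) and ¬P, infer Q.
One disjunct, 't', is ruled out; the other must hold.

u


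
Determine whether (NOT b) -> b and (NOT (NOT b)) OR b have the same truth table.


Compare truth tables:
b | φ | ψ
---------
F | F | F
T | T | T
The columns φ and ψ agree on every row.

Yes, they are logically equivalent.


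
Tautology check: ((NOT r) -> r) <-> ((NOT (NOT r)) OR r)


Build the truth table over {r}:
r | φ
-----
F | T
T | T
Every row evaluates to true.

Yes, it is a tautology.


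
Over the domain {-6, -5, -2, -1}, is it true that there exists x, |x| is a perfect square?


Evaluate the predicate on each element: -6:F, -5:F, -2:F, -1:T.
Witness x = -1 satisfies the predicate.

T


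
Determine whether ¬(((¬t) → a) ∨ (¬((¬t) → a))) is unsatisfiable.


Truth table over {a, t}:
a | t | φ
---------
F | F | F
T | F | F
F | T | F
T | T | F
Every row is false.

Yes, it is a contradiction.


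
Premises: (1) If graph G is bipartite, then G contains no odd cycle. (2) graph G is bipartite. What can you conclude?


Modus ponens: from (P → Q) and P, infer Q.
P = 'graph G is bipartite' is asserted, and P → Q holds, so Q follows.

G contains no odd cycle.


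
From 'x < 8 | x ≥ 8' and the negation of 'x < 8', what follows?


Disjunctive syllogism: from (P ∨ Q) and ¬P, infer Q.
One disjunct, 'x < 8', is ruled out; the other must hold.

x ≥ 8


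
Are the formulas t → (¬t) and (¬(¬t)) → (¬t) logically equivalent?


Compare truth tables:
t | φ | ψ
---------
F | T | T
T | F | F
The columns φ and ψ agree on every row.

Yes, they are logically equivalent.


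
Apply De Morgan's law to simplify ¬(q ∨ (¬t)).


De Morgan: the negation of a disjunction is the conjunction of the negations.
Distribute ¬ across ∨, flipping it to ∧, and negate each literal.

(¬q) ∧ t


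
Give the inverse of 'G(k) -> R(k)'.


The inverse of (P → Q) is (¬P → ¬Q). It is equivalent to the converse, not to the original.
Here P = 'G(k)' and Q = 'R(k)'.

If not (G(k)), then not (R(k)).


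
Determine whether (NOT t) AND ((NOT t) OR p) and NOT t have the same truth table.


Compare truth tables:
p | t | φ | ψ
-------------
F | F | T | T
T | F | T | T
F | T | F | F
T | T | F | F
The columns φ and ψ agree on every row.

Yes, they are logically equivalent.


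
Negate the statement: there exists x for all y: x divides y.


Negation flips each quantifier (∀↔∃) and negates the inner predicate.
¬(there exists x for all y: φ) = for all x there exists y: ¬φ.

for all x there exists y: NOT(x divides y)


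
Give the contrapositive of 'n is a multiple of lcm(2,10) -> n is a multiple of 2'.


The contrapositive of (P → Q) is (¬Q → ¬P); it is logically equivalent to the original.
Here P = 'n is a multiple of lcm(2,10)' and Q = 'n is a multiple of 2'.

If not (n is a multiple of 2), then not (n is a multiple of lcm(2,10)).


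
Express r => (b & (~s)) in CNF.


Step 1: Rewrite r → (b ∧ (¬s)) as ¬r ∨ (b ∧ (¬s)).
Step 2: Distribute ∨ over ∧.

((~r) | b) & ((~r) | (~s))


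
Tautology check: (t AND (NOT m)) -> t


Build the truth table over {m, t}:
m | t | φ
---------
F | F | T
T | F | T
F | T | T
T | T | T
Every row evaluates to true.

Yes, it is a tautology.


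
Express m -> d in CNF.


Step 1: Rewrite m → d as ¬m ∨ d.

(NOT m) OR d


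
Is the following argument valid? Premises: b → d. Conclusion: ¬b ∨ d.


This matches the form of material implication: the conclusion follows in every model of the premises.

Valid.


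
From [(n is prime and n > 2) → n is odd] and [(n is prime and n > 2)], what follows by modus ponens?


Modus ponens: from (P → Q) and P, infer Q.
P = '(n is prime and n > 2)' is asserted, and P → Q holds, so Q follows.

n is odd.


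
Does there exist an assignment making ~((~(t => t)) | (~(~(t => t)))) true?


Check all 2 assignments over {t}:
t | φ
-----
False | False
True | False
No assignment makes the formula true.

Unsatisfiable.


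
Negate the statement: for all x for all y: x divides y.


Negation flips each quantifier (∀↔∃) and negates the inner predicate.
¬(for all x for all y: φ) = there exists x there exists y: ¬φ.

there exists x there exists y: NOT(x divides y)


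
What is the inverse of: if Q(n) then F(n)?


The inverse of (P → Q) is (¬P → ¬Q). It is equivalent to the converse, not to the original.
Here P = 'Q(n)' and Q = 'F(n)'.

If not (Q(n)), then not (F(n)).


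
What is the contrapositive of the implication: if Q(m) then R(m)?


The contrapositive of (P → Q) is (¬Q → ¬P); it is logically equivalent to the original.
Here P = 'Q(m)' and Q = 'R(m)'.

If not (R(m)), then not (Q(m)).


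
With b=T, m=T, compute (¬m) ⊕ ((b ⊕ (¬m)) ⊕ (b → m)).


Substitute b=T, m=T:
¬m = F
¬m = F
b ⊕ (¬m) = T ⊕ F = T
b → m = T → T = T
(b ⊕ (¬m)) ⊕ (b → m) = T ⊕ T = F
(¬m) ⊕ ((b ⊕ (¬m)) ⊕ (b → m)) = F ⊕ F = F

F


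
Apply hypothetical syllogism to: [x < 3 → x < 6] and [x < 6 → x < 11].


Hypothetical syllogism: from (P → Q) and (Q → R), infer (P → R).
Chain the two implications through the shared middle term 'x < 6'.

x < 3 → x < 11


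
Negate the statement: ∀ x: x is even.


¬(∀ x: φ) = ∃ x: ¬φ, and ¬(∃ x: φ) = ∀ x: ¬φ.
Apply to the universal statement.

∃ x: ¬(x is even)


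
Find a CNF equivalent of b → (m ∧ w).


Step 1: Rewrite b → (m ∧ w) as ¬b ∨ (m ∧ w).
Step 2: Distribute ∨ over ∧.

((¬b) ∨ m) ∧ ((¬b) ∨ w)


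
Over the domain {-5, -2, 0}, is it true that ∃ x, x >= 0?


Evaluate the predicate on each element: -5:F, -2:F, 0:T.
Witness x = 0 satisfies the predicate.

T


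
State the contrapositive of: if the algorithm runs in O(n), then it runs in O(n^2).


The contrapositive of (P → Q) is (¬Q → ¬P); it is logically equivalent to the original.
Here P = 'the algorithm runs in O(n)' and Q = 'it runs in O(n^2)'.

If not (it runs in O(n^2)), then not (the algorithm runs in O(n)).


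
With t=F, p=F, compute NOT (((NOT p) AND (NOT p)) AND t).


Substitute t=F, p=F:
NOT p = T
NOT p = T
(NOT p) AND (NOT p) = T AND T = T
((NOT p) AND (NOT p)) AND t = T AND F = F
NOT (((NOT p) AND (NOT p)) AND t) = T

T


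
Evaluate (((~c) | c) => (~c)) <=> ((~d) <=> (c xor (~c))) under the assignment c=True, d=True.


Substitute c=True, d=True:
~c = False
(~c) | c = False | True = True
~c = False
((~c) | c) => (~c) = True => False = False
~d = False
~c = False
c xor (~c) = True xor False = True
(~d) <=> (c xor (~c)) = False <=> True = False
(((~c) | c) => (~c)) <=> ((~d) <=> (c xor (~c))) = False <=> False = True

True


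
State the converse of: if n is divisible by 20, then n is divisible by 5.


The converse of (P → Q) is (Q → P). It is not in general equivalent to the original.
Here P = 'n is divisible by 20' and Q = 'n is divisible by 5'.

If n is divisible by 5, then n is divisible by 20.


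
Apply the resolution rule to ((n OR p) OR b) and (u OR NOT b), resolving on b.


The clauses contain complementary literals b and NOTb.
Resolution eliminates this pair and disjoins the remaining literals (merging duplicates).

((n OR p) OR u)


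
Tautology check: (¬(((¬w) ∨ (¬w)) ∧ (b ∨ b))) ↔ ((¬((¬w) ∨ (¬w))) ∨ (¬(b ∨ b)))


Build the truth table over {b, w}:
b | w | φ
---------
F | F | T
T | F | T
F | T | T
T | T | T
Every row evaluates to true.

Yes, it is a tautology.


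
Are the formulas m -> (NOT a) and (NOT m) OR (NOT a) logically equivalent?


Compare truth tables:
a | m | φ | ψ
-------------
F | F | T | T
T | F | T | T
F | T | T | T
T | T | F | F
The columns φ and ψ agree on every row.

Yes, they are logically equivalent.


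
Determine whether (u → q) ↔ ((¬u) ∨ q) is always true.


Build the truth table over {q, u}:
q | u | φ
---------
F | F | T
T | F | T
F | T | T
T | T | T
Every row evaluates to true.

Yes, it is a tautology.


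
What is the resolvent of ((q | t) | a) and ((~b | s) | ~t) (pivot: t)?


The clauses contain complementary literals t and ~t.
Resolution eliminates this pair and disjoins the remaining literals (merging duplicates).

(((a | q) | s) | ~b)


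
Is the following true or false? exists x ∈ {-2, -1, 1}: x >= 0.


Evaluate the predicate on each element: -2:False, -1:False, 1:True.
Witness x = 1 satisfies the predicate.

True


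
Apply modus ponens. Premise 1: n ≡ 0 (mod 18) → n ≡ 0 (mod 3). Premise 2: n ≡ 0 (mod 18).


Modus ponens: from (P → Q) and P, infer Q.
P = 'n ≡ 0 (mod 18)' is asserted, and P → Q holds, so Q follows.

n ≡ 0 (mod 3).


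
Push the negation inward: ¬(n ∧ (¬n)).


De Morgan: the negation of a conjunction is the disjunction of the negations.
Distribute ¬ across ∧, flipping it to ∨, and negate each literal.

(¬n) ∨ n


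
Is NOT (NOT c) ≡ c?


Compare truth tables:
c | φ | ψ
---------
F | F | F
T | T | T
The columns φ and ψ agree on every row.

Yes, they are logically equivalent.


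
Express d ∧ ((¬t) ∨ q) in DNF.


Step 1: Distribute ∧ over ∨: d ∧ ((¬t) ∨ q) = (d ∧ (¬t)) ∨ (d ∧ q).

(d ∧ (¬t)) ∨ (d ∧ q)


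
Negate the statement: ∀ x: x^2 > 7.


¬(∀ x: φ) = ∃ x: ¬φ, and ¬(∃ x: φ) = ∀ x: ¬φ.
Apply to the universal statement.

∃ x: ¬(x^2 > 7)


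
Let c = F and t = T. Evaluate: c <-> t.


Biconditional is true when both operands have the same truth value.
Substitute: c=F, t=T.
F <-> T evaluates to F.

F


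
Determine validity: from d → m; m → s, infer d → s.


This matches the form of hypothetical syllogism: the conclusion follows in every model of the premises.

Valid.


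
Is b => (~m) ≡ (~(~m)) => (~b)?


Compare truth tables:
b | m | φ | ψ
-------------
False | False | True | True
True | False | True | True
False | True | True | True
True | True | False | False
The columns φ and ψ agree on every row.

Yes, they are logically equivalent.


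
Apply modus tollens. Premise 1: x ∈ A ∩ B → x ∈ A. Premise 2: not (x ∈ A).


Modus tollens: from (P → Q) and ¬Q, infer ¬P.
Q = 'x ∈ A' is denied; since P → Q, P must also fail.

Not (x ∈ A ∩ B).


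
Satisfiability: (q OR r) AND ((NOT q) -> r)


Search for a satisfying assignment over {q, r}.
Try q=T, r=F: the formula evaluates to T.
A satisfying assignment exists.

Satisfiable.


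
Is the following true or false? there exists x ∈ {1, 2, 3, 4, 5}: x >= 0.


Evaluate the predicate on each element: 1:T, 2:T, 3:T, 4:T, 5:T.
Witness x = 1 satisfies the predicate.

T


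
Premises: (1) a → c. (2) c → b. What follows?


Hypothetical syllogism: from (P → Q) and (Q → R), infer (P → R).
Chain the two implications through the shared middle term 'c'.

a → b


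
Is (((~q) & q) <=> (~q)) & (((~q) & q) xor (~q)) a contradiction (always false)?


Truth table over {q}:
q | φ
-----
False | False
True | False
Every row is false.

Yes, it is a contradiction.


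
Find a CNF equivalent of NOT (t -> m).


Step 1: Rewrite t → m as ¬t ∨ m.
Step 2: Negate: ¬(¬t ∨ m) = t ∧ ¬m (De Morgan + double negation).

t AND (NOT m)


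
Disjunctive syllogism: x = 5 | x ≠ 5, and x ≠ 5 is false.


Disjunctive syllogism: from (P ∨ Q) and ¬P, infer Q.
One disjunct, 'x ≠ 5', is ruled out; the other must hold.

x = 5


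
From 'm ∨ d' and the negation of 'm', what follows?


Disjunctive syllogism: from (P ∨ Q) and ¬P, infer Q.
One disjunct, 'm', is ruled out; the other must hold.

d


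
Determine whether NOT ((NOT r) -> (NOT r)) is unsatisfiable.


Truth table over {r}:
r | φ
-----
F | F
T | F
Every row is false.

Yes, it is a contradiction.


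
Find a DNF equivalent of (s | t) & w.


Step 1: Distribute ∧ over ∨: (s ∨ t) ∧ w = (s ∧ w) ∨ (t ∧ w).

(s & w) | (t & w)


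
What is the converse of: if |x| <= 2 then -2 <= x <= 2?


The converse of (P → Q) is (Q → P). It is not in general equivalent to the original.
Here P = '|x| <= 2' and Q = '-2 <= x <= 2'.

If -2 <= x <= 2, then |x| <= 2.


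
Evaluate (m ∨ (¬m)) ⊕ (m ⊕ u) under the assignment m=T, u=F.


Substitute m=T, u=F:
¬m = F
m ∨ (¬m) = T ∨ F = T
m ⊕ u = T ⊕ F = T
(m ∨ (¬m)) ⊕ (m ⊕ u) = T ⊕ T = F

F


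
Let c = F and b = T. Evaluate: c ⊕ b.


Exclusive or is true when exactly one operand is true.
Substitute: c=F, b=T.
F ⊕ T evaluates to T.

T
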